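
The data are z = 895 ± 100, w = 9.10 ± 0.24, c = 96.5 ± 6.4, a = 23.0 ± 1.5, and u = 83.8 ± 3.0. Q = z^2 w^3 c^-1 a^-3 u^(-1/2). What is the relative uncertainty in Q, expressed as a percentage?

31.5%

Relative error in a monomial: (δQ/Q)² = Σ (nᵢ · δxᵢ/xᵢ)².
  (2·δz/z)² = (2×0.112)² = 0.0499;  (3·δw/w)² = (3×0.0264)² = 0.00626;  (-1·δc/c)² = (-1×0.0663)² = 0.00440;  (-3·δa/a)² = (-3×0.0652)² = 0.0383;  (−½·δu/u)² = (-0.5×0.0358)² = 0.000320
δQ/Q = √(0.0992) = 0.315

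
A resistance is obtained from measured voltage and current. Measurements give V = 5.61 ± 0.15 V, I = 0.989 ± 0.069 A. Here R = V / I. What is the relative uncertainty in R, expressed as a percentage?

Relative error in a monomial: (δR/R)² = Σ (nᵢ · δxᵢ/xᵢ)².
  (1·δV/V)² = (1×0.0267)² = 0.000715;  (-1·δI/I)² = (-1×0.0698)² = 0.00487
δR/R = √(0.00558) = 0.0747

7.47%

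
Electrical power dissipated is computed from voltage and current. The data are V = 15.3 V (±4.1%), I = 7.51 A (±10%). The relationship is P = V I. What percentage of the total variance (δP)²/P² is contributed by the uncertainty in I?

85.6%

(δP/P)² = (1·δV/V)² + (1·δI/I)²
  V term: (1×0.0410)² = 0.00168
  I term: (1×0.100)² = 0.0100
Total = 0.0117. Share from I = 0.0100/0.0117 = 0.856.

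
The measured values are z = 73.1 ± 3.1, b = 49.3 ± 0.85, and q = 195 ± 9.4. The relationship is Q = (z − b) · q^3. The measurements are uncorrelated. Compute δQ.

3.49e+07

Let u = z − b = 23.8. δu = √(δz² + δb²) = √(9.61 + 0.722) = 3.21, so δu/u = 0.135.
Q is then a monomial in u, q:
δQ/Q = √((δu/u)² + (3·δq/q)²) = √(0.0182 + 0.0209) = 0.198
Q = 1.76e+08, so δQ = 0.198 × 1.76e+08 = 3.49e+07.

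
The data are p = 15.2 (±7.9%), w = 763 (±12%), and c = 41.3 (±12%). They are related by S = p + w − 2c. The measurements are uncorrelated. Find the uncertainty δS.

For a sum/difference, combine absolute errors in quadrature:
  (δp)² = 1.44;  (δw)² = 8380;  (2·δc)² = 98.2
δS = √(8480) = 92.1

92.1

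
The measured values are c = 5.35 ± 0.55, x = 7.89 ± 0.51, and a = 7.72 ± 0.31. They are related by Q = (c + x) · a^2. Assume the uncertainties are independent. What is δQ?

77.6

Let u = c + x = 13.2. δu = √(δc² + δx²) = √(0.303 + 0.260) = 0.750, so δu/u = 0.0567.
Q is then a monomial in u, a:
δQ/Q = √((δu/u)² + (2·δa/a)²) = √(0.00321 + 0.00645) = 0.0983
Q = 789, so δQ = 0.0983 × 789 = 77.6.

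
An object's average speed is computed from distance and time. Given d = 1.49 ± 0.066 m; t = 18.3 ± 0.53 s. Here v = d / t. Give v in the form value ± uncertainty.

Relative error in a monomial: (δv/v)² = Σ (nᵢ · δxᵢ/xᵢ)².
  (1·δd/d)² = (1×0.0443)² = 0.00196;  (-1·δt/t)² = (-1×0.0290)² = 0.000839
δv/v = √(0.00280) = 0.0529
v = 0.0814 m/s, so δv = 0.0529 × 0.0814 = 0.00431 m/s.

0.0814 ± 0.00431 m/s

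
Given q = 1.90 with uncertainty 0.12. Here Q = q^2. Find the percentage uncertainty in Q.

12.6%

Since Q is a product/quotient, work with relative uncertainties:
  (2·δq/q)² = (2×0.0632)² = 0.0160
δQ/Q = √(0.0160) = 0.126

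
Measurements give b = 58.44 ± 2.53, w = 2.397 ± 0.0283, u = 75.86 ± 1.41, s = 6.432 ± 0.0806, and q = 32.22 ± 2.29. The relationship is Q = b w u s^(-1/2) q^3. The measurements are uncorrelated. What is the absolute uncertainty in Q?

Since Q is a product/quotient, work with relative uncertainties:
  (1·δb/b)² = (1×0.0433)² = 0.00187;  (1·δw/w)² = (1×0.0118)² = 0.000139;  (1·δu/u)² = (1×0.0186)² = 0.000345;  (−½·δs/s)² = (-0.5×0.0125)² = 3.93e-05;  (3·δq/q)² = (3×0.0711)² = 0.0455
δQ/Q = √(0.0479) = 0.219
Q = 1.402e+08, so δQ = 0.219 × 1.402e+08 = 3.07e+07.

3.07e+07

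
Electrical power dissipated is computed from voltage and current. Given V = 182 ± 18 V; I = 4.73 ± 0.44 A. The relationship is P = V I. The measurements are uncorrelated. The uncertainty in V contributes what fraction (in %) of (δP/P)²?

(δP/P)² = (1·δV/V)² + (1·δI/I)²
  V term: (1×0.0989)² = 0.00978
  I term: (1×0.0930)² = 0.00865
Total = 0.0184. Share from V = 0.00978/0.0184 = 0.531.

53.1%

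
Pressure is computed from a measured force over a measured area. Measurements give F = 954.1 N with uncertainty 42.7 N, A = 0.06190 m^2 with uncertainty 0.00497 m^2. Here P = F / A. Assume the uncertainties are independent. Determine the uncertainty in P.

For a monomial P ∝ F, A^-1, fractional errors add in quadrature:
  (1·δF/F)² = (1×0.0448)² = 0.00200;  (-1·δA/A)² = (-1×0.0803)² = 0.00645
δP/P = √(0.00845) = 0.0919
P = 15410 Pa, so δP = 0.0919 × 15410 = 1420 Pa.

1420 Pa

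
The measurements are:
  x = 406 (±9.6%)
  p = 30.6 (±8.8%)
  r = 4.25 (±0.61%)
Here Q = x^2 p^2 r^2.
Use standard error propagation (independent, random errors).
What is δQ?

Each factor contributes (exponent × relative error)² to (δQ/Q)²:
  (2·δx/x)² = (2×0.0960)² = 0.0369;  (2·δp/p)² = (2×0.0880)² = 0.0310;  (2·δr/r)² = (2×0.00610)² = 0.000149
δQ/Q = √(0.0680) = 0.261
Q = 2.79e+09, so δQ = 0.261 × 2.79e+09 = 7.27e+08.

7.27e+08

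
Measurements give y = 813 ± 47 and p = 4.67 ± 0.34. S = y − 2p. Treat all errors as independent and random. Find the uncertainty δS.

S is a linear combination, so absolute uncertainties add in quadrature:
  (δy)² = 2210;  (2·δp)² = 0.462
δS = √(2210) = 47.0

47.0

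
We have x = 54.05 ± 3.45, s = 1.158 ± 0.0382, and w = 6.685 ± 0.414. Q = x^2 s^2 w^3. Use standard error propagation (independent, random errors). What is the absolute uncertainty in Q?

Products/powers → add relative errors in quadrature, weighted by exponent:
  (2·δx/x)² = (2×0.0638)² = 0.0163;  (2·δs/s)² = (2×0.0330)² = 0.00435;  (3·δw/w)² = (3×0.0619)² = 0.0345
δQ/Q = √(0.0552) = 0.235
Q = 1.17e+06, so δQ = 0.235 × 1.17e+06 = 2.75e+05.

2.75e+05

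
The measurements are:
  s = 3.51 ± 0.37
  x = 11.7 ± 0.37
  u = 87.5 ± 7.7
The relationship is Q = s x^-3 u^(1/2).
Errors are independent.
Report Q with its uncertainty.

For a monomial Q ∝ s, x^-3, u^(1/2), fractional errors add in quadrature:
  (1·δs/s)² = (1×0.105)² = 0.0111;  (-3·δx/x)² = (-3×0.0316)² = 0.00900;  (½·δu/u)² = (0.5×0.0880)² = 0.00194
δQ/Q = √(0.0220) = 0.148
Q = 0.0205, so δQ = 0.148 × 0.0205 = 0.00304.

0.0205 ± 0.00304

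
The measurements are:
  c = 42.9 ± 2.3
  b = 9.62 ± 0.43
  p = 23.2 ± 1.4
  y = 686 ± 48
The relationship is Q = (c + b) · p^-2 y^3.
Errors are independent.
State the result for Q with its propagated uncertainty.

(3.15 ± 0.776) × 10^7

Let u = c + b = 52.5. δu = √(δc² + δb²) = √(5.29 + 0.185) = 2.34, so δu/u = 0.0446.
Q is then a monomial in u, p, y:
δQ/Q = √((δu/u)² + (-2·δp/p)² + (3·δy/y)²) = √(0.00198 + 0.0146 + 0.0441) = 0.246
Q = 3.15e+07, so δQ = 0.246 × 3.15e+07 = 7.76e+06.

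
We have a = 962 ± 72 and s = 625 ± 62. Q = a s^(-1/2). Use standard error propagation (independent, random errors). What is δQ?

Products/powers → add relative errors in quadrature, weighted by exponent:
  (1·δa/a)² = (1×0.0748)² = 0.00560;  (−½·δs/s)² = (-0.5×0.0992)² = 0.00246
δQ/Q = √(0.00806) = 0.0898
Q = 38.5, so δQ = 0.0898 × 38.5 = 3.46.

3.46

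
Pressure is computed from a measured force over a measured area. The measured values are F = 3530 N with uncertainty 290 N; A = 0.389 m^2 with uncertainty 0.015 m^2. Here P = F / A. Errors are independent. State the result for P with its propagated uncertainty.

9070 ± 824 Pa

For a monomial P ∝ F, A^-1, fractional errors add in quadrature:
  (1·δF/F)² = (1×0.0822)² = 0.00675;  (-1·δA/A)² = (-1×0.0386)² = 0.00149
δP/P = √(0.00824) = 0.0908
P = 9070 Pa, so δP = 0.0908 × 9070 = 824 Pa.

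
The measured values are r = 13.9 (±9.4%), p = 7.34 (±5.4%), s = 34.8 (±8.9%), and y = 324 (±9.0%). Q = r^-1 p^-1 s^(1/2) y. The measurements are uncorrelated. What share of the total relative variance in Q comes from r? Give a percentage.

40.5%

(δQ/Q)² = (-1·δr/r)² + (-1·δp/p)² + (½·δs/s)² + (1·δy/y)²
  r term: (-1×0.0940)² = 0.00884
  p term: (-1×0.0540)² = 0.00292
  s term: (0.5×0.0890)² = 0.00198
  y term: (1×0.0900)² = 0.00810
Total = 0.0218. Share from r = 0.00884/0.0218 = 0.405.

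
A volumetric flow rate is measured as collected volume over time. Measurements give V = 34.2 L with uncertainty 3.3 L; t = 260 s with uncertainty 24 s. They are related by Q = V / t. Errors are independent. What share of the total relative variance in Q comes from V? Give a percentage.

(δQ/Q)² = (1·δV/V)² + (-1·δt/t)²
  V term: (1×0.0965)² = 0.00931
  t term: (-1×0.0923)² = 0.00852
Total = 0.0178. Share from V = 0.00931/0.0178 = 0.522.

52.2%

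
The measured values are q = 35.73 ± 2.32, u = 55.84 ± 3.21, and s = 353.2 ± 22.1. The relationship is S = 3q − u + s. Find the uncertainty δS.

23.4

S is a linear combination, so absolute uncertainties add in quadrature:
  (3·δq)² = 48.4;  (δu)² = 10.3;  (δs)² = 488
δS = √(547) = 23.4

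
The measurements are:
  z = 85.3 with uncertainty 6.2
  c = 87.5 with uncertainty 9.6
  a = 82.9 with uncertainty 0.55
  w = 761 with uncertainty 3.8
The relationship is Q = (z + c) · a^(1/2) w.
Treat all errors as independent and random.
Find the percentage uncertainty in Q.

6.64%

Let u = z + c = 173. δu = √(δz² + δc²) = √(38.4 + 92.2) = 11.4, so δu/u = 0.0661.
Q is then a monomial in u, a, w:
δQ/Q = √((δu/u)² + (½·δa/a)² + (1·δw/w)²) = √(0.00437 + 1.1e-05 + 2.49e-05) = 0.0664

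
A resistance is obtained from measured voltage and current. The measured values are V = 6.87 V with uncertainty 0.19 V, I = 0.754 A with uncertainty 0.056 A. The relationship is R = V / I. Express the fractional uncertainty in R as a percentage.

7.93%

R is a product of powers, so relative uncertainties combine in quadrature:
  (1·δV/V)² = (1×0.0277)² = 0.000765;  (-1·δI/I)² = (-1×0.0743)² = 0.00552
δR/R = √(0.00628) = 0.0793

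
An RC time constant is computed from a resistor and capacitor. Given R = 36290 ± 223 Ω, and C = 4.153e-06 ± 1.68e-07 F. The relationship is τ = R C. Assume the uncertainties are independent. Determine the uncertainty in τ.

Since τ is a product/quotient, work with relative uncertainties:
  (1·δR/R)² = (1×0.00614)² = 3.78e-05;  (1·δC/C)² = (1×0.0405)² = 0.00164
δτ/τ = √(0.00167) = 0.0409
τ = 0.1507 s, so δτ = 0.0409 × 0.1507 = 0.00617 s.

0.00617 s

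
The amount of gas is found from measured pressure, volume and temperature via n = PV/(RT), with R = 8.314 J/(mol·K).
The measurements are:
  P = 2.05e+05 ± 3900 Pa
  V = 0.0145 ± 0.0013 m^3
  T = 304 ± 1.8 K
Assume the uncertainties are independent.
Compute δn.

0.108 mol

Each factor contributes (exponent × relative error)² to (δn/n)²:
  (1·δP/P)² = (1×0.0190)² = 0.000362;  (1·δV/V)² = (1×0.0897)² = 0.00804;  (-1·δT/T)² = (-1×0.00592)² = 3.51e-05
δn/n = √(0.00844) = 0.0918
n = 1.18 mol, so δn = 0.0918 × 1.18 = 0.108 mol.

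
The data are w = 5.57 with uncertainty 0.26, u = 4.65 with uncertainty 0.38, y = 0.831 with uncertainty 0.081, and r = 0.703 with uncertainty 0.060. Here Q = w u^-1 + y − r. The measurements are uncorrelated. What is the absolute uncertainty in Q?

0.151

Let p = w·u^-1 = 1.20. δp/p = √((1·δw/w)² + (-1·δu/u)²) = √(0.00218 + 0.00668) = 0.0941, so δp = 0.113.
Q = p + y − r: δQ = √(δp² + δy² + δr²) = √(0.0127 + 0.00656 + 0.00360) = 0.151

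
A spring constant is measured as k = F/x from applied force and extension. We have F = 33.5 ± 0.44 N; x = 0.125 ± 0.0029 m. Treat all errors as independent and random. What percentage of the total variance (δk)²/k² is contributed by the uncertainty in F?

24.3%

(δk/k)² = (1·δF/F)² + (-1·δx/x)²
  F term: (1×0.0131)² = 0.000173
  x term: (-1×0.0232)² = 0.000538
Total = 0.000711. Share from F = 0.000173/0.000711 = 0.243.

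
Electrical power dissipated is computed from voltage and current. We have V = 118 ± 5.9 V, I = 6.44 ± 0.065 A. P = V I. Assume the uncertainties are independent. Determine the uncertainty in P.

Products/powers → add relative errors in quadrature, weighted by exponent:
  (1·δV/V)² = (1×0.0500)² = 0.00250;  (1·δI/I)² = (1×0.0101)² = 0.000102
δP/P = √(0.00260) = 0.0510
P = 760 W, so δP = 0.0510 × 760 = 38.8 W.

38.8 W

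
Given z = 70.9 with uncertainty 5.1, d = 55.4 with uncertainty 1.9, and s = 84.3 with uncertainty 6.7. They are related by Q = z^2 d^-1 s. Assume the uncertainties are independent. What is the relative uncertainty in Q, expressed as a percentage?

Q is a product of powers, so relative uncertainties combine in quadrature:
  (2·δz/z)² = (2×0.0719)² = 0.0207;  (-1·δd/d)² = (-1×0.0343)² = 0.00118;  (1·δs/s)² = (1×0.0795)² = 0.00632
δQ/Q = √(0.0282) = 0.168

16.8%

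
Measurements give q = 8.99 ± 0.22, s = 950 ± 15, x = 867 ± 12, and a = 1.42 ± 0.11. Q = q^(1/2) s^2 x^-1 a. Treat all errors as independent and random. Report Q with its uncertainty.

Relative error in a monomial: (δQ/Q)² = Σ (nᵢ · δxᵢ/xᵢ)².
  (½·δq/q)² = (0.5×0.0245)² = 0.000150;  (2·δs/s)² = (2×0.0158)² = 0.000997;  (-1·δx/x)² = (-1×0.0138)² = 0.000192;  (1·δa/a)² = (1×0.0775)² = 0.00600
δQ/Q = √(0.00734) = 0.0857
Q = 4430, so δQ = 0.0857 × 4430 = 380.

4430 ± 380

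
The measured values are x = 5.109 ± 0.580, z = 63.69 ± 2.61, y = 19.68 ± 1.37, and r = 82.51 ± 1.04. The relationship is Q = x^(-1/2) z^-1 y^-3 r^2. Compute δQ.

0.00138

For a monomial Q ∝ x^(-1/2), z^-1, y^-3, r^2, fractional errors add in quadrature:
  (−½·δx/x)² = (-0.5×0.114)² = 0.00322;  (-1·δz/z)² = (-1×0.0410)² = 0.00168;  (-3·δy/y)² = (-3×0.0696)² = 0.0436;  (2·δr/r)² = (2×0.0126)² = 0.000635
δQ/Q = √(0.0492) = 0.222
Q = 0.006204, so δQ = 0.222 × 0.006204 = 0.00138.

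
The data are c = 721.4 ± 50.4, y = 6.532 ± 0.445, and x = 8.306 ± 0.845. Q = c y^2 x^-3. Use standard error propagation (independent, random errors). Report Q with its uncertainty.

Since Q is a product/quotient, work with relative uncertainties:
  (1·δc/c)² = (1×0.0699)² = 0.00488;  (2·δy/y)² = (2×0.0681)² = 0.0186;  (-3·δx/x)² = (-3×0.102)² = 0.0931
δQ/Q = √(0.117) = 0.341
Q = 53.71, so δQ = 0.341 × 53.71 = 18.3.

53.71 ± 18.3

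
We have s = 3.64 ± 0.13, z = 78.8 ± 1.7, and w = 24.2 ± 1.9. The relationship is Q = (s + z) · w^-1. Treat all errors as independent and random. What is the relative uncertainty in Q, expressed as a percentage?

Let u = s + z = 82.4. δu = √(δs² + δz²) = √(0.0169 + 2.89) = 1.70, so δu/u = 0.0207.
Q is then a monomial in u, w:
δQ/Q = √((δu/u)² + (-1·δw/w)²) = √(0.000428 + 0.00616) = 0.0812

8.12%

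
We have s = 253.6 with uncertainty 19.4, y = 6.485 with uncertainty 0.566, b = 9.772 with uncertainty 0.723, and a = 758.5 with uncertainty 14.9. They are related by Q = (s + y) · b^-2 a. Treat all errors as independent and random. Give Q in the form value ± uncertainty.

Let u = s + y = 260.1. δu = √(δs² + δy²) = √(376 + 0.320) = 19.4, so δu/u = 0.0746.
Q is then a monomial in u, b, a:
δQ/Q = √((δu/u)² + (-2·δb/b)² + (1·δa/a)²) = √(0.00557 + 0.0219 + 0.000386) = 0.167
Q = 2066, so δQ = 0.167 × 2066 = 345.

2066 ± 345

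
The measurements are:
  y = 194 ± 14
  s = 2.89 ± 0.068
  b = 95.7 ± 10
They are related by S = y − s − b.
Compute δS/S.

Each term contributes (cᵢ δxᵢ)² to (δS)²:
  (δy)² = 196;  (δs)² = 0.00462;  (δb)² = 100
δS = √(296) = 17.2
S = 95.4, so δS/S = 17.2/95.4 = 0.180.

0.180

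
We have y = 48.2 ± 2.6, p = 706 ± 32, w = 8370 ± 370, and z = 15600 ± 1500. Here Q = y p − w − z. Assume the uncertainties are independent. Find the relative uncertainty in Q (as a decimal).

Let h = y·p = 34000. δh/h = √((1·δy/y)² + (1·δp/p)²) = √(0.00291 + 0.00205) = 0.0705, so δh = 2400.
Q = h − w − z: δQ = √(δh² + δw² + δz²) = √(5.75e+06 + 1.37e+05 + 2.25e+06) = 2850
Q = 10100, so δQ/Q = 2850/10100 = 0.284.

0.284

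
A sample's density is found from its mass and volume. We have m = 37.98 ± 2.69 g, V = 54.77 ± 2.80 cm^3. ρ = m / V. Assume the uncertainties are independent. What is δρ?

0.0606 g/cm^3

For a monomial ρ ∝ m, V^-1, fractional errors add in quadrature:
  (1·δm/m)² = (1×0.0708)² = 0.00502;  (-1·δV/V)² = (-1×0.0511)² = 0.00261
δρ/ρ = √(0.00763) = 0.0873
ρ = 0.6934 g/cm^3, so δρ = 0.0873 × 0.6934 = 0.0606 g/cm^3.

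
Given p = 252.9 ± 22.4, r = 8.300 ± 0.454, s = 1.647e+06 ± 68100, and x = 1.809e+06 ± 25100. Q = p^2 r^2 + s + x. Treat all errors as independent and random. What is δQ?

9.2e+05

Let w = p^2·r^2 = 4.406e+06. δw/w = √((2·δp/p)² + (2·δr/r)²) = √(0.0314 + 0.0120) = 0.208, so δw = 9.17e+05.
Q = w + s + x: δQ = √(δw² + δs² + δx²) = √(8.42e+11 + 4.64e+09 + 6.3e+08) = 9.2e+05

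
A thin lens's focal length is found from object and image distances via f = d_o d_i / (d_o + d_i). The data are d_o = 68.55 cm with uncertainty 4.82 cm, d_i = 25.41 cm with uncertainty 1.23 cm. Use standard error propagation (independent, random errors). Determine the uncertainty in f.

∂f/∂d_o = (d_i/(d_o+d_i))² = 0.0731;  ∂f/∂d_i = (d_o/(d_o+d_i))² = 0.532
δf = √((∂f/∂d_o · δd_o)² + (∂f/∂d_i · δd_i)²) = √(0.124 + 0.429) = 0.744 cm

0.744 cm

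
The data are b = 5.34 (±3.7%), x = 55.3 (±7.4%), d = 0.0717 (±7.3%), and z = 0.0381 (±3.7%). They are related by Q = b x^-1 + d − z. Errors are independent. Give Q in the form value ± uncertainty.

0.130 ± 0.00965

Let p = b·x^-1 = 0.0966. δp/p = √((1·δb/b)² + (-1·δx/x)²) = √(0.00137 + 0.00548) = 0.0827, so δp = 0.00799.
Q = p + d − z: δQ = √(δp² + δd² + δz²) = √(6.38e-05 + 2.74e-05 + 1.99e-06) = 0.00965
Q = 0.130.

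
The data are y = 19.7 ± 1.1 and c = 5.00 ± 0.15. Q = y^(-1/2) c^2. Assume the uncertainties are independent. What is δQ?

0.373

For a monomial Q ∝ y^(-1/2), c^2, fractional errors add in quadrature:
  (−½·δy/y)² = (-0.5×0.0558)² = 0.000779;  (2·δc/c)² = (2×0.0300)² = 0.00360
δQ/Q = √(0.00438) = 0.0662
Q = 5.63, so δQ = 0.0662 × 5.63 = 0.373.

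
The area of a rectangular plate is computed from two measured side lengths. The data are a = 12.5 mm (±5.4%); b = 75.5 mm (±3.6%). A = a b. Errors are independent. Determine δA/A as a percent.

6.49%

Each factor contributes (exponent × relative error)² to (δA/A)²:
  (1·δa/a)² = (1×0.0540)² = 0.00292;  (1·δb/b)² = (1×0.0360)² = 0.00130
δA/A = √(0.00421) = 0.0649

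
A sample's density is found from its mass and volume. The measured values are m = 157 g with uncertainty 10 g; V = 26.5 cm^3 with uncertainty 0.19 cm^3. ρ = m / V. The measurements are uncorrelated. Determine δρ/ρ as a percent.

6.41%

Since ρ is a product/quotient, work with relative uncertainties:
  (1·δm/m)² = (1×0.0637)² = 0.00406;  (-1·δV/V)² = (-1×0.00717)² = 5.14e-05
δρ/ρ = √(0.00411) = 0.0641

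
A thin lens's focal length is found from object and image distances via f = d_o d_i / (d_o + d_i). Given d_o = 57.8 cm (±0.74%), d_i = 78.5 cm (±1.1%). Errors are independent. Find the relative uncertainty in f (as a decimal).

0.00632

∂f/∂d_o = (d_i/(d_o+d_i))² = 0.332;  ∂f/∂d_i = (d_o/(d_o+d_i))² = 0.180
δf = √((∂f/∂d_o · δd_o)² + (∂f/∂d_i · δd_i)²) = √(0.0201 + 0.0241) = 0.210 cm
f = 33.3 cm, so δf/f = 0.210/33.3 = 0.00632.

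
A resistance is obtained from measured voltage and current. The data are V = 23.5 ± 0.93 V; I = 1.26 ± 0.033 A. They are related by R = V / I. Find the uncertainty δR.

0.885 Ω

Since R is a product/quotient, work with relative uncertainties:
  (1·δV/V)² = (1×0.0396)² = 0.00157;  (-1·δI/I)² = (-1×0.0262)² = 0.000686
δR/R = √(0.00225) = 0.0475
R = 18.7 Ω, so δR = 0.0475 × 18.7 = 0.885 Ω.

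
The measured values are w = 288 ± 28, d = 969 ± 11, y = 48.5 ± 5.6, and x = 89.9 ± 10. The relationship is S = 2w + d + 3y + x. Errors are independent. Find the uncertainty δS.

Sums and differences: (δS)² = Σ (cᵢ δxᵢ)².
  (2·δw)² = 3140;  (δd)² = 121;  (3·δy)² = 282;  (δx)² = 100
δS = √(3640) = 60.3

60.3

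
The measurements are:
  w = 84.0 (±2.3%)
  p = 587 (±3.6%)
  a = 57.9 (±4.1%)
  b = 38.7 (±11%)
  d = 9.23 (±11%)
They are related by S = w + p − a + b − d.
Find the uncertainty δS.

21.8

For a sum/difference, combine absolute errors in quadrature:
  (δw)² = 3.73;  (δp)² = 447;  (δa)² = 5.64;  (δb)² = 18.1;  (δd)² = 1.03
δS = √(475) = 21.8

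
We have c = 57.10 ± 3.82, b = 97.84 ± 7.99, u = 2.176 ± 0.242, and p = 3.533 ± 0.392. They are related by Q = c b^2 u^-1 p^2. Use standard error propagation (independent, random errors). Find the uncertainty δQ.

For a monomial Q ∝ c, b^2, u^-1, p^2, fractional errors add in quadrature:
  (1·δc/c)² = (1×0.0669)² = 0.00448;  (2·δb/b)² = (2×0.0817)² = 0.0267;  (-1·δu/u)² = (-1×0.111)² = 0.0124;  (2·δp/p)² = (2×0.111)² = 0.0492
δQ/Q = √(0.0928) = 0.305
Q = 3.135e+06, so δQ = 0.305 × 3.135e+06 = 9.55e+05.

9.55e+05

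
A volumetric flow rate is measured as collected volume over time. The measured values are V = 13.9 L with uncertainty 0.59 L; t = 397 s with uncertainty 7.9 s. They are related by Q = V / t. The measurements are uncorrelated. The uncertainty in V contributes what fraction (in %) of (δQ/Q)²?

(δQ/Q)² = (1·δV/V)² + (-1·δt/t)²
  V term: (1×0.0424)² = 0.00180
  t term: (-1×0.0199)² = 0.000396
Total = 0.00220. Share from V = 0.00180/0.00220 = 0.820.

82.0%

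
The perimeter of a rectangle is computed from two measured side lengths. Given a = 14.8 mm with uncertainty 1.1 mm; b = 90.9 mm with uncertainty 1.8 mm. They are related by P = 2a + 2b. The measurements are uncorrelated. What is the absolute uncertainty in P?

4.22 mm

Absolute uncertainties add in quadrature for a linear combination:
  (2·δa)² = 4.84;  (2·δb)² = 13.0
δP = √(17.8) = 4.22 mm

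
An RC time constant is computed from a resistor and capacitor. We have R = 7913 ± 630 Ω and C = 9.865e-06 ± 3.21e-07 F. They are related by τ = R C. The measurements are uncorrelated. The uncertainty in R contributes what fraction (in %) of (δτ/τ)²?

(δτ/τ)² = (1·δR/R)² + (1·δC/C)²
  R term: (1×0.0796)² = 0.00634
  C term: (1×0.0325)² = 0.00106
Total = 0.00740. Share from R = 0.00634/0.00740 = 0.857.

85.7%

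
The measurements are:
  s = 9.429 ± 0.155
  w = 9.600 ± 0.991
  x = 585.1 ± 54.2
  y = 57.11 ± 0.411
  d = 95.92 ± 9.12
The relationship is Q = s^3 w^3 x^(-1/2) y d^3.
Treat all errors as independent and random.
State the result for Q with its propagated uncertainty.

Each factor contributes (exponent × relative error)² to (δQ/Q)²:
  (3·δs/s)² = (3×0.0164)² = 0.00243;  (3·δw/w)² = (3×0.103)² = 0.0959;  (−½·δx/x)² = (-0.5×0.0926)² = 0.00215;  (1·δy/y)² = (1×0.00720)² = 5.18e-05;  (3·δd/d)² = (3×0.0951)² = 0.0814
δQ/Q = √(0.182) = 0.426
Q = 1.545e+12, so δQ = 0.426 × 1.545e+12 = 6.59e+11.

(1.545 ± 0.659) × 10^12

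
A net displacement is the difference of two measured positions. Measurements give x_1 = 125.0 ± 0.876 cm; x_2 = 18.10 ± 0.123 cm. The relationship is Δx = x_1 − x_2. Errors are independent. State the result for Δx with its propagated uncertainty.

106.9 ± 0.885 cm

Absolute uncertainties add in quadrature for a linear combination:
  (δx_1)² = 0.767;  (δx_2)² = 0.0151
δΔx = √(0.783) = 0.885 cm
Δx = 106.9 cm.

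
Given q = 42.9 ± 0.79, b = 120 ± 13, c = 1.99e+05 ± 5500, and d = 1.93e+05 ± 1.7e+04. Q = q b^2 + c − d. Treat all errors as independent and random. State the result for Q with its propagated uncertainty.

Let p = q·b^2 = 6.18e+05. δp/p = √((1·δq/q)² + (2·δb/b)²) = √(0.000339 + 0.0469) = 0.217, so δp = 1.34e+05.
Q = p + c − d: δQ = √(δp² + δc² + δd²) = √(1.8e+10 + 3.02e+07 + 2.89e+08) = 1.36e+05
Q = 6.24e+05.

(6.24 ± 1.36) × 10^5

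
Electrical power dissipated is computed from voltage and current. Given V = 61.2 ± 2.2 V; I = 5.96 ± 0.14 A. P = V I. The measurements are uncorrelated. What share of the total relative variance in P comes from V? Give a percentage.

70.1%

(δP/P)² = (1·δV/V)² + (1·δI/I)²
  V term: (1×0.0359)² = 0.00129
  I term: (1×0.0235)² = 0.000552
Total = 0.00184. Share from V = 0.00129/0.00184 = 0.701.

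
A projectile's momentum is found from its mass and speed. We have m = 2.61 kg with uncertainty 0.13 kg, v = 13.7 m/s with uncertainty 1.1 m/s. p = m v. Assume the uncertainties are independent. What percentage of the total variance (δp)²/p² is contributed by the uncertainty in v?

72.2%

(δp/p)² = (1·δm/m)² + (1·δv/v)²
  m term: (1×0.0498)² = 0.00248
  v term: (1×0.0803)² = 0.00645
Total = 0.00893. Share from v = 0.00645/0.00893 = 0.722.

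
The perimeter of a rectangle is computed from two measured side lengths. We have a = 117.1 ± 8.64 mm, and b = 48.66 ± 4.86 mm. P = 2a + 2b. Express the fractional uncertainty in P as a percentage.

5.98%

Sums and differences: (δP)² = Σ (cᵢ δxᵢ)².
  (2·δa)² = 299;  (2·δb)² = 94.5
δP = √(393) = 19.8 mm
P = 331.5 mm, so δP/P = 19.8/331.5 = 0.0598.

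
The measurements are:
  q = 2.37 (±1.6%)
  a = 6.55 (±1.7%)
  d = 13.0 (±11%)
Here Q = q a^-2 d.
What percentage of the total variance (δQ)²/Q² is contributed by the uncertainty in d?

(δQ/Q)² = (1·δq/q)² + (-2·δa/a)² + (1·δd/d)²
  q term: (1×0.0160)² = 0.000256
  a term: (-2×0.0170)² = 0.00116
  d term: (1×0.110)² = 0.0121
Total = 0.0135. Share from d = 0.0121/0.0135 = 0.896.

89.6%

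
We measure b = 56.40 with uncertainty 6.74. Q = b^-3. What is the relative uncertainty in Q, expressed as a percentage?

35.9%

Q ∝ b^-3, so δQ/Q = |-3| · δb/b = 3 × 0.120 = 0.359.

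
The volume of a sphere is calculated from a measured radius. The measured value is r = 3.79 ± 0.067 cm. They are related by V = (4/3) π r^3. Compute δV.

12.1 cm^3

V ∝ r^3, so δV/V = |3| · δr/r = 3 × 0.0177 = 0.0530.
V = 228 cm^3, so δV = 0.0530 × 228 = 12.1 cm^3.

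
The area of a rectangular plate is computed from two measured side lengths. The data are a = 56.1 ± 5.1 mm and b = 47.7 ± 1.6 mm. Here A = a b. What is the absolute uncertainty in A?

259 mm^2

Since A is a product/quotient, work with relative uncertainties:
  (1·δa/a)² = (1×0.0909)² = 0.00826;  (1·δb/b)² = (1×0.0335)² = 0.00113
δA/A = √(0.00939) = 0.0969
A = 2680 mm^2, so δA = 0.0969 × 2680 = 259 mm^2.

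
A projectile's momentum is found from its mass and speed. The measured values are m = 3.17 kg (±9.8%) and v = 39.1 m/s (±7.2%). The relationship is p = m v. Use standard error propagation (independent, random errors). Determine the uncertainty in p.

15.1 kg·m/s

p is a product of powers, so relative uncertainties combine in quadrature:
  (1·δm/m)² = (1×0.0980)² = 0.00960;  (1·δv/v)² = (1×0.0720)² = 0.00518
δp/p = √(0.0148) = 0.122
p = 124 kg·m/s, so δp = 0.122 × 124 = 15.1 kg·m/s.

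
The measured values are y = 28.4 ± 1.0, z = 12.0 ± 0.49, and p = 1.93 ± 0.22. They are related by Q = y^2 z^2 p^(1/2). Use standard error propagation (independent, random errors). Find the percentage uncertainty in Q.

Q is a product of powers, so relative uncertainties combine in quadrature:
  (2·δy/y)² = (2×0.0352)² = 0.00496;  (2·δz/z)² = (2×0.0408)² = 0.00667;  (½·δp/p)² = (0.5×0.114)² = 0.00325
δQ/Q = √(0.0149) = 0.122

12.2%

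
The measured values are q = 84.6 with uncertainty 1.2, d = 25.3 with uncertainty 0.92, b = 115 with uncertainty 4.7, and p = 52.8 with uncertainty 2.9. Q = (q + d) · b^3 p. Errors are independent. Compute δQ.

1.19e+09

Let u = q + d = 110. δu = √(δq² + δd²) = √(1.44 + 0.846) = 1.51, so δu/u = 0.0138.
Q is then a monomial in u, b, p:
δQ/Q = √((δu/u)² + (3·δb/b)² + (1·δp/p)²) = √(0.000189 + 0.0150 + 0.00302) = 0.135
Q = 8.83e+09, so δQ = 0.135 × 8.83e+09 = 1.19e+09.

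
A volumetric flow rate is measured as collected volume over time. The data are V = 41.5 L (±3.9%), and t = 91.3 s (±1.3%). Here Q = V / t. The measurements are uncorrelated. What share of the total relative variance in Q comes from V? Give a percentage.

90.0%

(δQ/Q)² = (1·δV/V)² + (-1·δt/t)²
  V term: (1×0.0390)² = 0.00152
  t term: (-1×0.0130)² = 0.000169
Total = 0.00169. Share from V = 0.00152/0.00169 = 0.900.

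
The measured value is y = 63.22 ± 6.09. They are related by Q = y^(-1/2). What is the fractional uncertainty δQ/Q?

Since Q is a product/quotient, work with relative uncertainties:
  (−½·δy/y)² = (-0.5×0.0963)² = 0.00232
δQ/Q = √(0.00232) = 0.0482

0.0482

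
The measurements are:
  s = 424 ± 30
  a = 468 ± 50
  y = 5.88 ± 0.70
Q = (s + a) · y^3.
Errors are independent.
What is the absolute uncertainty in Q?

Let u = s + a = 892. δu = √(δs² + δa²) = √(900 + 2500) = 58.3, so δu/u = 0.0654.
Q is then a monomial in u, y:
δQ/Q = √((δu/u)² + (3·δy/y)²) = √(0.00427 + 0.128) = 0.363
Q = 1.81e+05, so δQ = 0.363 × 1.81e+05 = 65800.

65800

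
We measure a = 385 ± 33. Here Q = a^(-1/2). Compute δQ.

Each factor contributes (exponent × relative error)² to (δQ/Q)²:
  (−½·δa/a)² = (-0.5×0.0857)² = 0.00184
δQ/Q = √(0.00184) = 0.0429
Q = 0.0510, so δQ = 0.0429 × 0.0510 = 0.00218.

0.00218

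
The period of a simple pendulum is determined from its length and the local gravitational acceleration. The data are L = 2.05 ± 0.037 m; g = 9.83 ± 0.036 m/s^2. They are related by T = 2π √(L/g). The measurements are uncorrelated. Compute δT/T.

0.00921

For a monomial T ∝ L^(1/2), g^(-1/2), fractional errors add in quadrature:
  (½·δL/L)² = (0.5×0.0180)² = 8.14e-05;  (−½·δg/g)² = (-0.5×0.00366)² = 3.35e-06
δT/T = √(8.48e-05) = 0.00921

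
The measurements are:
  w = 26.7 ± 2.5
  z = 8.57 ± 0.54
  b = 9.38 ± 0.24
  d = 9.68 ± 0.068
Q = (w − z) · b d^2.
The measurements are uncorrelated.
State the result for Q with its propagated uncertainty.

Let u = w − z = 18.1. δu = √(δw² + δz²) = √(6.25 + 0.292) = 2.56, so δu/u = 0.141.
Q is then a monomial in u, b, d:
δQ/Q = √((δu/u)² + (1·δb/b)² + (2·δd/d)²) = √(0.0199 + 0.000655 + 0.000197) = 0.144
Q = 15900, so δQ = 0.144 × 15900 = 2300.

15900 ± 2300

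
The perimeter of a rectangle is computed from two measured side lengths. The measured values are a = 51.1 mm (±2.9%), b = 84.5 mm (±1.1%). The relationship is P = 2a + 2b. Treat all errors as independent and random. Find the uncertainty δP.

3.50 mm

Each term contributes (cᵢ δxᵢ)² to (δP)²:
  (2·δa)² = 8.78;  (2·δb)² = 3.46
δP = √(12.2) = 3.50 mm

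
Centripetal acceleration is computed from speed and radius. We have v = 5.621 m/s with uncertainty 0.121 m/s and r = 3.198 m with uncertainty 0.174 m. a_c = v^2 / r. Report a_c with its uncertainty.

Since a_c is a product/quotient, work with relative uncertainties:
  (2·δv/v)² = (2×0.0215)² = 0.00185;  (-1·δr/r)² = (-1×0.0544)² = 0.00296
δa_c/a_c = √(0.00481) = 0.0694
a_c = 9.880 m/s^2, so δa_c = 0.0694 × 9.880 = 0.685 m/s^2.

9.880 ± 0.685 m/s^2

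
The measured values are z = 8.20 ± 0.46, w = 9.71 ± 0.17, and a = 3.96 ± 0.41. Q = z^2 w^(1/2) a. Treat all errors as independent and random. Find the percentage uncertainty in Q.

Each factor contributes (exponent × relative error)² to (δQ/Q)²:
  (2·δz/z)² = (2×0.0561)² = 0.0126;  (½·δw/w)² = (0.5×0.0175)² = 7.66e-05;  (1·δa/a)² = (1×0.104)² = 0.0107
δQ/Q = √(0.0234) = 0.153

15.3%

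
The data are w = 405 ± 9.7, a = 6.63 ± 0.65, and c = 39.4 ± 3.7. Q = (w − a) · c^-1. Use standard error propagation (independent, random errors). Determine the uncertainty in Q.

Let u = w − a = 398. δu = √(δw² + δa²) = √(94.1 + 0.423) = 9.72, so δu/u = 0.0244.
Q is then a monomial in u, c:
δQ/Q = √((δu/u)² + (-1·δc/c)²) = √(0.000596 + 0.00882) = 0.0970
Q = 10.1, so δQ = 0.0970 × 10.1 = 0.981.

0.981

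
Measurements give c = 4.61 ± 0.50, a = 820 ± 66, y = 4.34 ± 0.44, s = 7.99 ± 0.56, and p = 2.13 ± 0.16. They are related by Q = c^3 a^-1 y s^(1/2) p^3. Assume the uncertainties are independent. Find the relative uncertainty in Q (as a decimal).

Relative error in a monomial: (δQ/Q)² = Σ (nᵢ · δxᵢ/xᵢ)².
  (3·δc/c)² = (3×0.108)² = 0.106;  (-1·δa/a)² = (-1×0.0805)² = 0.00648;  (1·δy/y)² = (1×0.101)² = 0.0103;  (½·δs/s)² = (0.5×0.0701)² = 0.00123;  (3·δp/p)² = (3×0.0751)² = 0.0508
δQ/Q = √(0.175) = 0.418

0.418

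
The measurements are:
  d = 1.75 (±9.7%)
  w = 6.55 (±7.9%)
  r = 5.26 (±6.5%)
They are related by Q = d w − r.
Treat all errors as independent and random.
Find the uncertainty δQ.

1.47

Let p = d·w = 11.5. δp/p = √((1·δd/d)² + (1·δw/w)²) = √(0.00941 + 0.00624) = 0.125, so δp = 1.43.
Q = p − r: δQ = √(δp² + δr²) = √(2.06 + 0.117) = 1.47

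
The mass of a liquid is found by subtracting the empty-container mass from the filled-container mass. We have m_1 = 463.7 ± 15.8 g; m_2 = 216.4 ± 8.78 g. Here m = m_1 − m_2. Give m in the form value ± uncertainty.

For a sum/difference, combine absolute errors in quadrature:
  (δm_1)² = 250;  (δm_2)² = 77.1
δm = √(327) = 18.1 g
m = 247.3 g.

247.3 ± 18.1 g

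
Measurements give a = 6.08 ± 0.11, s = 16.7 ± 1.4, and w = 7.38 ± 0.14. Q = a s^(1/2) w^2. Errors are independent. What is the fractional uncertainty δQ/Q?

Q is a product of powers, so relative uncertainties combine in quadrature:
  (1·δa/a)² = (1×0.0181)² = 0.000327;  (½·δs/s)² = (0.5×0.0838)² = 0.00176;  (2·δw/w)² = (2×0.0190)² = 0.00144
δQ/Q = √(0.00352) = 0.0594

0.0594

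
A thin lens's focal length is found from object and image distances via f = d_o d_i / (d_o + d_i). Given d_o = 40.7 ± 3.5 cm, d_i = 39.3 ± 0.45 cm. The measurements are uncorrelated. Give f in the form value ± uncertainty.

∂f/∂d_o = (d_i/(d_o+d_i))² = 0.241;  ∂f/∂d_i = (d_o/(d_o+d_i))² = 0.259
δf = √((∂f/∂d_o · δd_o)² + (∂f/∂d_i · δd_i)²) = √(0.713 + 0.0136) = 0.853 cm
f = 20.0 cm.

20.0 ± 0.853 cm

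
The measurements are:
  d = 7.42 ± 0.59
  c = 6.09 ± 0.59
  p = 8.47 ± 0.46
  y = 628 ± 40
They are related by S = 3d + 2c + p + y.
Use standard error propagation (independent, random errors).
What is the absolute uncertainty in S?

Sums and differences: (δS)² = Σ (cᵢ δxᵢ)².
  (3·δd)² = 3.13;  (2·δc)² = 1.39;  (δp)² = 0.212;  (δy)² = 1600
δS = √(1600) = 40.1

40.1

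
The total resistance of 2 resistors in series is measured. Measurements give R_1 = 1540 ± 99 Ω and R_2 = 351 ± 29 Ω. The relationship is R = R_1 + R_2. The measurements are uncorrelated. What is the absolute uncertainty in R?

103 Ω

For a sum/difference, combine absolute errors in quadrature:
  (δR_1)² = 9800;  (δR_2)² = 841
δR = √(10600) = 103 Ω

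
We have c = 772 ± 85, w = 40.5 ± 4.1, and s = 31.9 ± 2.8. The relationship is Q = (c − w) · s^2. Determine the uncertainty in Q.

1.57e+05

Let u = c − w = 732. δu = √(δc² + δw²) = √(7220 + 16.8) = 85.1, so δu/u = 0.116.
Q is then a monomial in u, s:
δQ/Q = √((δu/u)² + (2·δs/s)²) = √(0.0135 + 0.0308) = 0.211
Q = 7.44e+05, so δQ = 0.211 × 7.44e+05 = 1.57e+05.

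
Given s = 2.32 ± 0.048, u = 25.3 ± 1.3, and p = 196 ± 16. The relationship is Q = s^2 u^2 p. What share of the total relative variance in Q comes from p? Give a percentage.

(δQ/Q)² = (2·δs/s)² + (2·δu/u)² + (1·δp/p)²
  s term: (2×0.0207)² = 0.00171
  u term: (2×0.0514)² = 0.0106
  p term: (1×0.0816)² = 0.00666
Total = 0.0189. Share from p = 0.00666/0.0189 = 0.352.

35.2%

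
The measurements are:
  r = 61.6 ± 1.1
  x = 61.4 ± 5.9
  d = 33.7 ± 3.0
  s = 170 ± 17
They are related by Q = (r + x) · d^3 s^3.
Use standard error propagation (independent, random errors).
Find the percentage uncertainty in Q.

40.5%

Let u = r + x = 123. δu = √(δr² + δx²) = √(1.21 + 34.8) = 6.00, so δu/u = 0.0488.
Q is then a monomial in u, d, s:
δQ/Q = √((δu/u)² + (3·δd/d)² + (3·δs/s)²) = √(0.00238 + 0.0713 + 0.0900) = 0.405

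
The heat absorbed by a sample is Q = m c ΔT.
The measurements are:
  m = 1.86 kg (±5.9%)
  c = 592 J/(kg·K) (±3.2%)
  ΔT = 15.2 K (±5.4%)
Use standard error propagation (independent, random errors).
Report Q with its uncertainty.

16700 ± 1440 J

Products/powers → add relative errors in quadrature, weighted by exponent:
  (1·δm/m)² = (1×0.0590)² = 0.00348;  (1·δc/c)² = (1×0.0320)² = 0.00102;  (1·δΔT/ΔT)² = (1×0.0540)² = 0.00292
δQ/Q = √(0.00742) = 0.0861
Q = 16700 J, so δQ = 0.0861 × 16700 = 1440 J.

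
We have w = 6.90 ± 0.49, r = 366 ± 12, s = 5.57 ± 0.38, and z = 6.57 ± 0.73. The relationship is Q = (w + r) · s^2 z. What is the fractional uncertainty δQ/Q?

Let u = w + r = 373. δu = √(δw² + δr²) = √(0.240 + 144) = 12.0, so δu/u = 0.0322.
Q is then a monomial in u, s, z:
δQ/Q = √((δu/u)² + (2·δs/s)² + (1·δz/z)²) = √(0.00104 + 0.0186 + 0.0123) = 0.179

0.179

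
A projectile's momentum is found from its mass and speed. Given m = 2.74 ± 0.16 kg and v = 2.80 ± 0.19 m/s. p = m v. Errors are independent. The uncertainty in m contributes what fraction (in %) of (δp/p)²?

(δp/p)² = (1·δm/m)² + (1·δv/v)²
  m term: (1×0.0584)² = 0.00341
  v term: (1×0.0679)² = 0.00460
Total = 0.00801. Share from m = 0.00341/0.00801 = 0.425.

42.5%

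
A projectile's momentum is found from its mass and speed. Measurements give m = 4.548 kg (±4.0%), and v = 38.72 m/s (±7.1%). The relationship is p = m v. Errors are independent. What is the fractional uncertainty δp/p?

Products/powers → add relative errors in quadrature, weighted by exponent:
  (1·δm/m)² = (1×0.0400)² = 0.00160;  (1·δv/v)² = (1×0.0710)² = 0.00504
δp/p = √(0.00664) = 0.0815

0.0815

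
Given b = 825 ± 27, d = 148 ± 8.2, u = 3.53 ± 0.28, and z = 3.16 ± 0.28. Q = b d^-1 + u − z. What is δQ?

0.534

Let p = b·d^-1 = 5.57. δp/p = √((1·δb/b)² + (-1·δd/d)²) = √(0.00107 + 0.00307) = 0.0643, so δp = 0.359.
Q = p + u − z: δQ = √(δp² + δu² + δz²) = √(0.129 + 0.0784 + 0.0784) = 0.534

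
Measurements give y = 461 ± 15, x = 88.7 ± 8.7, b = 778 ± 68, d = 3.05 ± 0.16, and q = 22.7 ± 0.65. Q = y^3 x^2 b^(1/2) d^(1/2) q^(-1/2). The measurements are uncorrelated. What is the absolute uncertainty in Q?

1.78e+12

Products/powers → add relative errors in quadrature, weighted by exponent:
  (3·δy/y)² = (3×0.0325)² = 0.00953;  (2·δx/x)² = (2×0.0981)² = 0.0385;  (½·δb/b)² = (0.5×0.0874)² = 0.00191;  (½·δd/d)² = (0.5×0.0525)² = 0.000688;  (−½·δq/q)² = (-0.5×0.0286)² = 0.000205
δQ/Q = √(0.0508) = 0.225
Q = 7.88e+12, so δQ = 0.225 × 7.88e+12 = 1.78e+12.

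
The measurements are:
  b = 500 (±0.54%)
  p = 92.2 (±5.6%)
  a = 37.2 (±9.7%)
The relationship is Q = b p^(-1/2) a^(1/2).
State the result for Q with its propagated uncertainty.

Products/powers → add relative errors in quadrature, weighted by exponent:
  (1·δb/b)² = (1×0.00540)² = 2.92e-05;  (−½·δp/p)² = (-0.5×0.0560)² = 0.000784;  (½·δa/a)² = (0.5×0.0970)² = 0.00235
δQ/Q = √(0.00317) = 0.0563
Q = 318, so δQ = 0.0563 × 318 = 17.9.

318 ± 17.9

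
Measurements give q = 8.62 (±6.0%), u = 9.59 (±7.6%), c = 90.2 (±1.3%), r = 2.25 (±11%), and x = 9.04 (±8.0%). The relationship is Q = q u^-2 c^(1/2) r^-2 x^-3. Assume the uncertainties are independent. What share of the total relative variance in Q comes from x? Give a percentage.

(δQ/Q)² = (1·δq/q)² + (-2·δu/u)² + (½·δc/c)² + (-2·δr/r)² + (-3·δx/x)²
  q term: (1×0.0600)² = 0.00360
  u term: (-2×0.0760)² = 0.0231
  c term: (0.5×0.0130)² = 4.23e-05
  r term: (-2×0.110)² = 0.0484
  x term: (-3×0.0800)² = 0.0576
Total = 0.133. Share from x = 0.0576/0.133 = 0.434.

43.4%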